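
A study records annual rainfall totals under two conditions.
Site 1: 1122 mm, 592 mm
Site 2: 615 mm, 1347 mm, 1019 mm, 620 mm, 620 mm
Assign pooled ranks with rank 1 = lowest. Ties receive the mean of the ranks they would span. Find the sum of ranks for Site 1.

7

Sorted (ascending): 592, 615, 620, 620, 1019, 1122, 1347
The 2 values of 620 occupy positions 3–4 → average rank (3+4)/2 = 3.5.
Site 1 values → pooled ranks: 1122→6, 592→1
Rank sum = 6 + 1 = 7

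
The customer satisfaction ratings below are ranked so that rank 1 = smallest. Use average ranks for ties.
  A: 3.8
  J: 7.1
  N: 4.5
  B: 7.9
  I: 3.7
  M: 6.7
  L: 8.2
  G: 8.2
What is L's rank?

7.5

Sorted (ascending): 3.7, 3.8, 4.5, 6.7, 7.1, 7.9, 8.2, 8.2
The 2 values of 8.2 occupy positions 7–8 → average rank (7+8)/2 = 7.5.
L has value 8.2 → rank 7.5.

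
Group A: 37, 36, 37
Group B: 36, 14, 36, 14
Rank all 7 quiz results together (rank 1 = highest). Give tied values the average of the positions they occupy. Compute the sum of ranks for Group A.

7

Sorted (descending): 37, 37, 36, 36, 36, 14, 14
The 2 values of 37 occupy positions 1–2 → average rank (1+2)/2 = 1.5.
The 3 values of 36 occupy positions 3–5 → average rank 4.
The 2 values of 14 occupy positions 6–7 → average rank (6+7)/2 = 6.5.
Group A values → pooled ranks: 37→1.5, 36→4, 37→1.5
Rank sum = 1.5 + 4 + 1.5 = 7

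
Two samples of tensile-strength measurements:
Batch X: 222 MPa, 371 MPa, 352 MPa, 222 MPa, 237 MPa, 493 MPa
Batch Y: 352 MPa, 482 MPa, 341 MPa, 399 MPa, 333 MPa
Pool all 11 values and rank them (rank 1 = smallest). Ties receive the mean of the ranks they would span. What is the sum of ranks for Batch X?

31.5

Sorted (ascending): 222, 222, 237, 333, 341, 352, 352, 371, 399, 482, 493
The 2 values of 222 occupy positions 1–2 → average rank (1+2)/2 = 1.5.
The 2 values of 352 occupy positions 6–7 → average rank (6+7)/2 = 6.5.
Batch X values → pooled ranks: 222→1.5, 371→8, 352→6.5, 222→1.5, 237→3, 493→11
Rank sum = 1.5 + 8 + 6.5 + 1.5 + 3 + 11 = 31.5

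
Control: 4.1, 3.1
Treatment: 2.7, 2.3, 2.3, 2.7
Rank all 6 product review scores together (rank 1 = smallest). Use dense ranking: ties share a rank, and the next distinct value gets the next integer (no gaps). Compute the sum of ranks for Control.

7

Sorted (ascending): 2.3, 2.3, 2.7, 2.7, 3.1, 4.1
The 2 values of 2.3 share dense rank 1.
The 2 values of 2.7 share dense rank 2.
Remaining distinct values take the next consecutive integers.
Control values → pooled ranks: 4.1→4, 3.1→3
Rank sum = 4 + 3 = 7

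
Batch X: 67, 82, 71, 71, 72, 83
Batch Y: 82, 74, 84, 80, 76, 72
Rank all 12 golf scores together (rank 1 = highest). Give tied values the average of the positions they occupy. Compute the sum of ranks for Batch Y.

31

Sorted (descending): 84, 83, 82, 82, 80, 76, 74, 72, 72, 71, 71, 67
The 2 values of 82 occupy positions 3–4 → average rank (3+4)/2 = 3.5.
The 2 values of 72 occupy positions 8–9 → average rank (8+9)/2 = 8.5.
The 2 values of 71 occupy positions 10–11 → average rank (10+11)/2 = 10.5.
Batch Y values → pooled ranks: 82→3.5, 74→7, 84→1, 80→5, 76→6, 72→8.5
Rank sum = 3.5 + 7 + 1 + 5 + 6 + 8.5 = 31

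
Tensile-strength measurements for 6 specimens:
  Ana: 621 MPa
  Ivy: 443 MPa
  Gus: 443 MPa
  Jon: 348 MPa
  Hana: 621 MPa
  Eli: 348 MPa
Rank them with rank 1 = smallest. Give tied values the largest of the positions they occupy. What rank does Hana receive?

6

Sorted (ascending): 348, 348, 443, 443, 621, 621
The 2 values of 348 occupy positions 1–2 → each gets rank 2.
The 2 values of 443 occupy positions 3–4 → each gets rank 4.
The 2 values of 621 occupy positions 5–6 → each gets rank 6.
Hana has value 621 MPa → rank 6.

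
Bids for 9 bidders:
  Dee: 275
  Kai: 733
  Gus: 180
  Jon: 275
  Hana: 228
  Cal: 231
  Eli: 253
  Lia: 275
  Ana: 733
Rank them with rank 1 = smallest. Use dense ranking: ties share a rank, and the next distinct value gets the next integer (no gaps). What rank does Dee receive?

Sorted (ascending): 180, 228, 231, 253, 275, 275, 275, 733, 733
The 3 values of 275 share dense rank 5.
The 2 values of 733 share dense rank 6.
Remaining distinct values take the next consecutive integers.
Dee has value 275 → rank 5.

5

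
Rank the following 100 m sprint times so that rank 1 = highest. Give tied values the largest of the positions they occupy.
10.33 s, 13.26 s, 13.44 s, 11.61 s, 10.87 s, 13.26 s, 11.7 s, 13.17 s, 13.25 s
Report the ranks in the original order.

9, 3, 1, 7, 8, 3, 6, 5, 4

Sorted (descending): 13.44, 13.26, 13.26, 13.25, 13.17, 11.7, 11.61, 10.87, 10.33
The 2 values of 13.26 occupy positions 2–3 → each gets rank 3.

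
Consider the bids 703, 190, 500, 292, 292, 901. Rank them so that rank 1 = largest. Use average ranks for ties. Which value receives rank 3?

500

Sorted (descending): 901, 703, 500, 292, 292, 190
The 2 values of 292 occupy positions 4–5 → average rank (4+5)/2 = 4.5.
Rank 3 → value 500.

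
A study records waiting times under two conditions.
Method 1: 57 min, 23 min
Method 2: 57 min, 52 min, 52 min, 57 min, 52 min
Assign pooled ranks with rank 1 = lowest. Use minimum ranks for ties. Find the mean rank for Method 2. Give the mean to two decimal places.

3.20

Sorted (ascending): 23, 52, 52, 52, 57, 57, 57
The 3 values of 52 occupy positions 2–4 → each gets rank 2.
The 3 values of 57 occupy positions 5–7 → each gets rank 5.
Method 2 values → pooled ranks: 57→5, 52→2, 52→2, 57→5, 52→2
Mean rank = (5 + 2 + 2 + 5 + 2) / 5 = 3.20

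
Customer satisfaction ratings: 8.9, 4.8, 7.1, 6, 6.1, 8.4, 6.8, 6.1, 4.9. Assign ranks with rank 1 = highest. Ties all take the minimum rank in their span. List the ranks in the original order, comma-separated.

Sorted (descending): 8.9, 8.4, 7.1, 6.8, 6.1, 6.1, 6, 4.9, 4.8
The 2 values of 6.1 occupy positions 5–6 → each gets rank 5.

1, 9, 3, 7, 5, 2, 4, 5, 8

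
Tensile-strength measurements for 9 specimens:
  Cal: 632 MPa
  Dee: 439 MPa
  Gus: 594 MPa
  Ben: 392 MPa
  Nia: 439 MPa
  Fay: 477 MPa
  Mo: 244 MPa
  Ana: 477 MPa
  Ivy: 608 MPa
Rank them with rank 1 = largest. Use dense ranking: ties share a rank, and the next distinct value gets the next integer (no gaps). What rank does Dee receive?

Sorted (descending): 632, 608, 594, 477, 477, 439, 439, 392, 244
The 2 values of 477 share dense rank 4.
The 2 values of 439 share dense rank 5.
Remaining distinct values take the next consecutive integers.
Dee has value 439 MPa → rank 5.

5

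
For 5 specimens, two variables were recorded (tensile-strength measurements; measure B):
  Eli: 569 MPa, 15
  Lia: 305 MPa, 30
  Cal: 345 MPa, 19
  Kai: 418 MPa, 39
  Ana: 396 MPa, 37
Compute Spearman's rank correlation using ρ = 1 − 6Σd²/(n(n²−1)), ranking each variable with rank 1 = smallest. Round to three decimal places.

-0.100

Ranks of variable 1: 5, 1, 2, 4, 3
Ranks of variable 2: 1, 3, 2, 5, 4
d = r₁ − r₂: 4, -2, 0, -1, -1
d²: 16, 4, 0, 1, 1; Σd² = 22
ρ = 1 − 6·22/(5·24) = 1 − 132/120 = -0.100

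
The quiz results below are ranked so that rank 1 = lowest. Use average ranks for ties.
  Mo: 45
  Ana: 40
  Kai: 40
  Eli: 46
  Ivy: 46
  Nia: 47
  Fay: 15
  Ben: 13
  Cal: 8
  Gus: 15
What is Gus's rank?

Sorted (ascending): 8, 13, 15, 15, 40, 40, 45, 46, 46, 47
The 2 values of 15 occupy positions 3–4 → average rank (3+4)/2 = 3.5.
The 2 values of 40 occupy positions 5–6 → average rank (5+6)/2 = 5.5.
The 2 values of 46 occupy positions 8–9 → average rank (8+9)/2 = 8.5.
Gus has value 15 → rank 3.5.

3.5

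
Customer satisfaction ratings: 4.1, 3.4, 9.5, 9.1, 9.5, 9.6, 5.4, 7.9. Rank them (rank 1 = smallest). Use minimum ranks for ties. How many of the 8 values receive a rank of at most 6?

Sorted (ascending): 3.4, 4.1, 5.4, 7.9, 9.1, 9.5, 9.5, 9.6
The 2 values of 9.5 occupy positions 6–7 → each gets rank 6.
Ranks ≤ 6: {1, 2, 3, 4, 5, 6, 6} → 7 values.

7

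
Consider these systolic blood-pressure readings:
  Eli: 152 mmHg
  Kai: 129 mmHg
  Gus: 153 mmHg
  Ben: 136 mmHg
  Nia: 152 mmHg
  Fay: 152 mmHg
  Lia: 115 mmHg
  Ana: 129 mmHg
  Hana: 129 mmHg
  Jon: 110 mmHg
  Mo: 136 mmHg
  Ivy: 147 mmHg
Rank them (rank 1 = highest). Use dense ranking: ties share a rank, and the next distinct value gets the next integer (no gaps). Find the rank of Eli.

2

Sorted (descending): 153, 152, 152, 152, 147, 136, 136, 129, 129, 129, 115, 110
The 3 values of 152 share dense rank 2.
The 2 values of 136 share dense rank 4.
The 3 values of 129 share dense rank 5.
Remaining distinct values take the next consecutive integers.
Eli has value 152 mmHg → rank 2.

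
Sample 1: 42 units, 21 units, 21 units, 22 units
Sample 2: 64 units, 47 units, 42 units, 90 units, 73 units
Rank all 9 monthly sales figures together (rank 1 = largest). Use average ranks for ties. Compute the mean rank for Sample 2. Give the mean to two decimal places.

Sorted (descending): 90, 73, 64, 47, 42, 42, 22, 21, 21
The 2 values of 42 occupy positions 5–6 → average rank (5+6)/2 = 5.5.
The 2 values of 21 occupy positions 8–9 → average rank (8+9)/2 = 8.5.
Sample 2 values → pooled ranks: 64→3, 47→4, 42→5.5, 90→1, 73→2
Mean rank = (3 + 4 + 5.5 + 1 + 2) / 5 = 3.10

3.10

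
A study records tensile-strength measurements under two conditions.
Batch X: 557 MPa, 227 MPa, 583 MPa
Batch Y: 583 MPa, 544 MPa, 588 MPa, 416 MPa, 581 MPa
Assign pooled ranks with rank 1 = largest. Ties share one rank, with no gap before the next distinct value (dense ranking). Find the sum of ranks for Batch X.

13

Sorted (descending): 588, 583, 583, 581, 557, 544, 416, 227
The 2 values of 583 share dense rank 2.
Remaining distinct values take the next consecutive integers.
Batch X values → pooled ranks: 557→4, 227→7, 583→2
Rank sum = 4 + 7 + 2 = 13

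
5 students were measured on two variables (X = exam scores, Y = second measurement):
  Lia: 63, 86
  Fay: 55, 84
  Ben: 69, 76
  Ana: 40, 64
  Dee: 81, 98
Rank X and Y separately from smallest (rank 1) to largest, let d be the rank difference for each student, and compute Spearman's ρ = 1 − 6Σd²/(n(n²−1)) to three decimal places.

0.700

Ranks of variable 1: 3, 2, 4, 1, 5
Ranks of variable 2: 4, 3, 2, 1, 5
d = r₁ − r₂: -1, -1, 2, 0, 0
d²: 1, 1, 4, 0, 0; Σd² = 6
ρ = 1 − 6·6/(5·24) = 1 − 36/120 = 0.700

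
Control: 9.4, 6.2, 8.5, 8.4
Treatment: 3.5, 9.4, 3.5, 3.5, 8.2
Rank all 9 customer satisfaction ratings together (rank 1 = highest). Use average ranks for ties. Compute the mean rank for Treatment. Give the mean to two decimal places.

Sorted (descending): 9.4, 9.4, 8.5, 8.4, 8.2, 6.2, 3.5, 3.5, 3.5
The 2 values of 9.4 occupy positions 1–2 → average rank (1+2)/2 = 1.5.
The 3 values of 3.5 occupy positions 7–9 → average rank 8.
Treatment values → pooled ranks: 3.5→8, 9.4→1.5, 3.5→8, 3.5→8, 8.2→5
Mean rank = (8 + 1.5 + 8 + 8 + 5) / 5 = 6.10

6.10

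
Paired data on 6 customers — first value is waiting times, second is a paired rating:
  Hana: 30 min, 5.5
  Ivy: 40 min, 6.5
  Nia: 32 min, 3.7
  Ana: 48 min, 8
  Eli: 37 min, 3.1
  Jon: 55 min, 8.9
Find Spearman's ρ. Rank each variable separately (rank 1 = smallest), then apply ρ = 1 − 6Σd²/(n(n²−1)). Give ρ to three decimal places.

Ranks of variable 1: 1, 4, 2, 5, 3, 6
Ranks of variable 2: 3, 4, 2, 5, 1, 6
d = r₁ − r₂: -2, 0, 0, 0, 2, 0
d²: 4, 0, 0, 0, 4, 0; Σd² = 8
ρ = 1 − 6·8/(6·35) = 1 − 48/210 = 0.771

0.771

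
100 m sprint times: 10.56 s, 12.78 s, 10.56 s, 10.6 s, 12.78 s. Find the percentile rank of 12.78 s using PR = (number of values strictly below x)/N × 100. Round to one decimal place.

60.0

N = 5.
Strictly below 12.78: 3. Equal to 12.78: 2.
PR = 3/5 × 100 = 60.0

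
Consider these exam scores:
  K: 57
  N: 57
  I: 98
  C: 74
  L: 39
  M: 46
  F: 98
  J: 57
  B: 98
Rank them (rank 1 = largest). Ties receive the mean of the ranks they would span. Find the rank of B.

Sorted (descending): 98, 98, 98, 74, 57, 57, 57, 46, 39
The 3 values of 98 occupy positions 1–3 → average rank 2.
The 3 values of 57 occupy positions 5–7 → average rank 6.
B has value 98 → rank 2.

2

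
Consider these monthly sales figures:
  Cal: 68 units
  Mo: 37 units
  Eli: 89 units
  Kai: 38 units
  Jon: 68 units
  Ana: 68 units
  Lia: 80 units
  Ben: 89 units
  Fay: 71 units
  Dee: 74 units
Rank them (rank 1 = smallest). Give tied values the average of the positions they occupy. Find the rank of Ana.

Sorted (ascending): 37, 38, 68, 68, 68, 71, 74, 80, 89, 89
The 3 values of 68 occupy positions 3–5 → average rank 4.
The 2 values of 89 occupy positions 9–10 → average rank (9+10)/2 = 9.5.
Ana has value 68 units → rank 4.

4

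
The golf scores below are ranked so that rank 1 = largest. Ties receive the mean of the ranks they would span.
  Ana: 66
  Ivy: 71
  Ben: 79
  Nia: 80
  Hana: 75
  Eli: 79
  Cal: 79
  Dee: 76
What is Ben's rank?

Sorted (descending): 80, 79, 79, 79, 76, 75, 71, 66
The 3 values of 79 occupy positions 2–4 → average rank 3.
Ben has value 79 → rank 3.

3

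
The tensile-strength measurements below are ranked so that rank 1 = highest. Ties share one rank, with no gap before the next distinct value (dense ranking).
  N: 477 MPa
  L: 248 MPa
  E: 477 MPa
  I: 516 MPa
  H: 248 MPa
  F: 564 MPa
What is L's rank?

4

Sorted (descending): 564, 516, 477, 477, 248, 248
The 2 values of 477 share dense rank 3.
The 2 values of 248 share dense rank 4.
Remaining distinct values take the next consecutive integers.
L has value 248 MPa → rank 4.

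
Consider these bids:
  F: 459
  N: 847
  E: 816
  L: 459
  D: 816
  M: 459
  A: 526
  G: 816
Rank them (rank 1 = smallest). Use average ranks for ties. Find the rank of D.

Sorted (ascending): 459, 459, 459, 526, 816, 816, 816, 847
The 3 values of 459 occupy positions 1–3 → average rank 2.
The 3 values of 816 occupy positions 5–7 → average rank 6.
D has value 816 → rank 6.

6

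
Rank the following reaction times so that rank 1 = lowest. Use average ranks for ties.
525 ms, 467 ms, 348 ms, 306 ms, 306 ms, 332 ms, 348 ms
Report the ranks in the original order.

Sorted (ascending): 306, 306, 332, 348, 348, 467, 525
The 2 values of 306 occupy positions 1–2 → average rank (1+2)/2 = 1.5.
The 2 values of 348 occupy positions 4–5 → average rank (4+5)/2 = 4.5.

7, 6, 4.5, 1.5, 1.5, 3, 4.5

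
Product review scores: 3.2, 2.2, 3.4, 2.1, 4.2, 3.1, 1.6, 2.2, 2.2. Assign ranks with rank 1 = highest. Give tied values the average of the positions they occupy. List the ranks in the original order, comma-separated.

Sorted (descending): 4.2, 3.4, 3.2, 3.1, 2.2, 2.2, 2.2, 2.1, 1.6
The 3 values of 2.2 occupy positions 5–7 → average rank 6.

3, 6, 2, 8, 1, 4, 9, 6, 6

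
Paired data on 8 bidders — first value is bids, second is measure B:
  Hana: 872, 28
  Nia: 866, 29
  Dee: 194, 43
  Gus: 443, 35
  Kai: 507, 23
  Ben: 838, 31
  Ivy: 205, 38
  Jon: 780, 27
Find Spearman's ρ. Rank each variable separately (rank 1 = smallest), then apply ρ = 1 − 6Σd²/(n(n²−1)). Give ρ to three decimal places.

-0.619

Ranks of variable 1: 8, 7, 1, 3, 4, 6, 2, 5
Ranks of variable 2: 3, 4, 8, 6, 1, 5, 7, 2
d = r₁ − r₂: 5, 3, -7, -3, 3, 1, -5, 3
d²: 25, 9, 49, 9, 9, 1, 25, 9; Σd² = 136
ρ = 1 − 6·136/(8·63) = 1 − 816/504 = -0.619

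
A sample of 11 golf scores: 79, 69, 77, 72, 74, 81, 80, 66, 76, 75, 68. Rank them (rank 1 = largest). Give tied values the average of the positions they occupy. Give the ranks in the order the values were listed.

Sorted (descending): 81, 80, 79, 77, 76, 75, 74, 72, 69, 68, 66
No ties — each value takes its position as its rank.

3, 9, 4, 8, 7, 1, 2, 11, 5, 6, 10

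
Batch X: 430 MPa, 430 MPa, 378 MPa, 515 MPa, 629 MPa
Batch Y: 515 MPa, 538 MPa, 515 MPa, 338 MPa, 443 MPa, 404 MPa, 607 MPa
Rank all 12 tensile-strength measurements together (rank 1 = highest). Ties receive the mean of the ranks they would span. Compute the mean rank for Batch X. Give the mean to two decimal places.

6.80

Sorted (descending): 629, 607, 538, 515, 515, 515, 443, 430, 430, 404, 378, 338
The 3 values of 515 occupy positions 4–6 → average rank 5.
The 2 values of 430 occupy positions 8–9 → average rank (8+9)/2 = 8.5.
Batch X values → pooled ranks: 430→8.5, 430→8.5, 378→11, 515→5, 629→1
Mean rank = (8.5 + 8.5 + 11 + 5 + 1) / 5 = 6.80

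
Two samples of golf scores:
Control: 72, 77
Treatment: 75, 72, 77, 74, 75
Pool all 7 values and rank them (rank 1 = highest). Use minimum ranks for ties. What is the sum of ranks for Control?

7

Sorted (descending): 77, 77, 75, 75, 74, 72, 72
The 2 values of 77 occupy positions 1–2 → each gets rank 1.
The 2 values of 75 occupy positions 3–4 → each gets rank 3.
The 2 values of 72 occupy positions 6–7 → each gets rank 6.
Control values → pooled ranks: 72→6, 77→1
Rank sum = 6 + 1 = 7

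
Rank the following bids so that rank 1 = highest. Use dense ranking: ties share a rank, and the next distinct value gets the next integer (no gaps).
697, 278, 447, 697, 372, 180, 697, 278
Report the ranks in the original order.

Sorted (descending): 697, 697, 697, 447, 372, 278, 278, 180
The 3 values of 697 share dense rank 1.
The 2 values of 278 share dense rank 4.
Remaining distinct values take the next consecutive integers.

1, 4, 2, 1, 3, 5, 1, 4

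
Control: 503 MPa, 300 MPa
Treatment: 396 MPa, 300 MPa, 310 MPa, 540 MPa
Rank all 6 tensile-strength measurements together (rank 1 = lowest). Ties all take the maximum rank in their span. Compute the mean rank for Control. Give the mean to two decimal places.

Sorted (ascending): 300, 300, 310, 396, 503, 540
The 2 values of 300 occupy positions 1–2 → each gets rank 2.
Control values → pooled ranks: 503→5, 300→2
Mean rank = (5 + 2) / 2 = 3.50

3.50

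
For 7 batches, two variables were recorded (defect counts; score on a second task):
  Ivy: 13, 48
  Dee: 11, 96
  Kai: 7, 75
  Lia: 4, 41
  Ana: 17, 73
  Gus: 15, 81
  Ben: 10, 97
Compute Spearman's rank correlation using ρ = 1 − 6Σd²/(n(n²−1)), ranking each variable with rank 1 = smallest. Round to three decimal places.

0.107

Ranks of variable 1: 5, 4, 2, 1, 7, 6, 3
Ranks of variable 2: 2, 6, 4, 1, 3, 5, 7
d = r₁ − r₂: 3, -2, -2, 0, 4, 1, -4
d²: 9, 4, 4, 0, 16, 1, 16; Σd² = 50
ρ = 1 − 6·50/(7·48) = 1 − 300/336 = 0.107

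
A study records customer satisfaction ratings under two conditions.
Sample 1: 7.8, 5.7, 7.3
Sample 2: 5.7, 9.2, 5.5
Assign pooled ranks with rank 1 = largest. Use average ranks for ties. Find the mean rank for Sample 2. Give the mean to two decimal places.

3.83

Sorted (descending): 9.2, 7.8, 7.3, 5.7, 5.7, 5.5
The 2 values of 5.7 occupy positions 4–5 → average rank (4+5)/2 = 4.5.
Sample 2 values → pooled ranks: 5.7→4.5, 9.2→1, 5.5→6
Mean rank = (4.5 + 1 + 6) / 3 = 3.83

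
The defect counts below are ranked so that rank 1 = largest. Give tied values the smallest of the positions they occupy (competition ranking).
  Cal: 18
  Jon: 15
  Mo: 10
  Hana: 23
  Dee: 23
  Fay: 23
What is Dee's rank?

Sorted (descending): 23, 23, 23, 18, 15, 10
The 3 values of 23 occupy positions 1–3 → each gets rank 1.
Dee has value 23 → rank 1.

1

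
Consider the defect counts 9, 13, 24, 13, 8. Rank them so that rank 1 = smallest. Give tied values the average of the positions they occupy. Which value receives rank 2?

Sorted (ascending): 8, 9, 13, 13, 24
The 2 values of 13 occupy positions 3–4 → average rank (3+4)/2 = 3.5.
Rank 2 → value 9.

9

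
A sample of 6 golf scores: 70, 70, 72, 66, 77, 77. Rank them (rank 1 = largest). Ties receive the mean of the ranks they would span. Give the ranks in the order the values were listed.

4.5, 4.5, 3, 6, 1.5, 1.5

Sorted (descending): 77, 77, 72, 70, 70, 66
The 2 values of 77 occupy positions 1–2 → average rank (1+2)/2 = 1.5.
The 2 values of 70 occupy positions 4–5 → average rank (4+5)/2 = 4.5.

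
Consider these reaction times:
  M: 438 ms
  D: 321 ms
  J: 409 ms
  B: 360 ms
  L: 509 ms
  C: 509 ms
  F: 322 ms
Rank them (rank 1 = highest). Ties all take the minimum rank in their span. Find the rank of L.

Sorted (descending): 509, 509, 438, 409, 360, 322, 321
The 2 values of 509 occupy positions 1–2 → each gets rank 1.
L has value 509 ms → rank 1.

1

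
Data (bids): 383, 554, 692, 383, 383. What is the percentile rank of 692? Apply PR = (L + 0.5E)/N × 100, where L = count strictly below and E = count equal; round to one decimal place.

N = 5.
Strictly below 692: 4. Equal to 692: 1.
PR = (4 + 0.5·1)/5 × 100 = 90.0

90.0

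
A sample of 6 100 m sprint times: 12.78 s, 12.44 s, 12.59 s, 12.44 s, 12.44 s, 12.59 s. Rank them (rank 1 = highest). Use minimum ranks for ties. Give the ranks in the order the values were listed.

Sorted (descending): 12.78, 12.59, 12.59, 12.44, 12.44, 12.44
The 2 values of 12.59 occupy positions 2–3 → each gets rank 2.
The 3 values of 12.44 occupy positions 4–6 → each gets rank 4.

1, 4, 2, 4, 4, 2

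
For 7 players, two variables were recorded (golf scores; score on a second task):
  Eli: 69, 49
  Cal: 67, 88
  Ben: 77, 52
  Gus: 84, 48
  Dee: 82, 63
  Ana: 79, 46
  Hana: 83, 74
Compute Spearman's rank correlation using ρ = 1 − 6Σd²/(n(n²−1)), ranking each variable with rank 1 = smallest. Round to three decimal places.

-0.286

Ranks of variable 1: 2, 1, 3, 7, 5, 4, 6
Ranks of variable 2: 3, 7, 4, 2, 5, 1, 6
d = r₁ − r₂: -1, -6, -1, 5, 0, 3, 0
d²: 1, 36, 1, 25, 0, 9, 0; Σd² = 72
ρ = 1 − 6·72/(7·48) = 1 − 432/336 = -0.286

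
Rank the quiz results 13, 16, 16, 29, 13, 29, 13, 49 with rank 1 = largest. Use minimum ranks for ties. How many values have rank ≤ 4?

5

Sorted (descending): 49, 29, 29, 16, 16, 13, 13, 13
The 2 values of 29 occupy positions 2–3 → each gets rank 2.
The 2 values of 16 occupy positions 4–5 → each gets rank 4.
The 3 values of 13 occupy positions 6–8 → each gets rank 6.
Ranks ≤ 4: {1, 2, 2, 4, 4} → 5 values.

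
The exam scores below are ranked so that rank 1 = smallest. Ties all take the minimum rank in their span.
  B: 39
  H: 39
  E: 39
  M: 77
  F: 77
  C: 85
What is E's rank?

Sorted (ascending): 39, 39, 39, 77, 77, 85
The 3 values of 39 occupy positions 1–3 → each gets rank 1.
The 2 values of 77 occupy positions 4–5 → each gets rank 4.
E has value 39 → rank 1.

1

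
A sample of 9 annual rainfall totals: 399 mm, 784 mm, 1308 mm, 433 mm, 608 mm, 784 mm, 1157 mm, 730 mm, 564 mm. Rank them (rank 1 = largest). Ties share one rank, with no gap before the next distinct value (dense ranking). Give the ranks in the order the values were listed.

8, 3, 1, 7, 5, 3, 2, 4, 6

Sorted (descending): 1308, 1157, 784, 784, 730, 608, 564, 433, 399
The 2 values of 784 share dense rank 3.
Remaining distinct values take the next consecutive integers.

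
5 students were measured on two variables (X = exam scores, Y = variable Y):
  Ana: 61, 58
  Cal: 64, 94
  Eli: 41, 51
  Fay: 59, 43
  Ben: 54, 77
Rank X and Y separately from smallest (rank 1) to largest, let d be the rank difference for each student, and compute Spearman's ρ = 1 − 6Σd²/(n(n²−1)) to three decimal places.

Ranks of variable 1: 4, 5, 1, 3, 2
Ranks of variable 2: 3, 5, 2, 1, 4
d = r₁ − r₂: 1, 0, -1, 2, -2
d²: 1, 0, 1, 4, 4; Σd² = 10
ρ = 1 − 6·10/(5·24) = 1 − 60/120 = 0.500

0.500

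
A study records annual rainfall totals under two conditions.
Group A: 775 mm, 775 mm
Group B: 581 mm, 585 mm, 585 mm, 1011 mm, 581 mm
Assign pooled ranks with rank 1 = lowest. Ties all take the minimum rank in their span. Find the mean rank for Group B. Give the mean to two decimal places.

Sorted (ascending): 581, 581, 585, 585, 775, 775, 1011
The 2 values of 581 occupy positions 1–2 → each gets rank 1.
The 2 values of 585 occupy positions 3–4 → each gets rank 3.
The 2 values of 775 occupy positions 5–6 → each gets rank 5.
Group B values → pooled ranks: 581→1, 585→3, 585→3, 1011→7, 581→1
Mean rank = (1 + 3 + 3 + 7 + 1) / 5 = 3.00

3.00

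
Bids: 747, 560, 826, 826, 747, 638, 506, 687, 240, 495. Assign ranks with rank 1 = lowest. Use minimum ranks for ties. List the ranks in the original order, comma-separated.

Sorted (ascending): 240, 495, 506, 560, 638, 687, 747, 747, 826, 826
The 2 values of 747 occupy positions 7–8 → each gets rank 7.
The 2 values of 826 occupy positions 9–10 → each gets rank 9.

7, 4, 9, 9, 7, 5, 3, 6, 1, 2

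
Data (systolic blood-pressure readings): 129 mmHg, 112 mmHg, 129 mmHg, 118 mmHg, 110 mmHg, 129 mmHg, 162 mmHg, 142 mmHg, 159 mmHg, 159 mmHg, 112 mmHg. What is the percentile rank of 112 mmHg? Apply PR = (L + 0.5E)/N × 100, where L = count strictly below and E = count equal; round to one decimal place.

N = 11.
Strictly below 112: 1. Equal to 112: 2.
PR = (1 + 0.5·2)/11 × 100 = 18.2

18.2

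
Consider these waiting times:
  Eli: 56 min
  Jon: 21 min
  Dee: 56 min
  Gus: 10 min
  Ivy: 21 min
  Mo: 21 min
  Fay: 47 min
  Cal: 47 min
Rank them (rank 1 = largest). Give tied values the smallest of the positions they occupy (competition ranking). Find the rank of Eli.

Sorted (descending): 56, 56, 47, 47, 21, 21, 21, 10
The 2 values of 56 occupy positions 1–2 → each gets rank 1.
The 2 values of 47 occupy positions 3–4 → each gets rank 3.
The 3 values of 21 occupy positions 5–7 → each gets rank 5.
Eli has value 56 min → rank 1.

1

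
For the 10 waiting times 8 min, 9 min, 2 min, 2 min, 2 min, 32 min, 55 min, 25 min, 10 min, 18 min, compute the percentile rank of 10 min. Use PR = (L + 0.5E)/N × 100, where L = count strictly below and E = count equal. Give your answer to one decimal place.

N = 10.
Strictly below 10: 5. Equal to 10: 1.
PR = (5 + 0.5·1)/10 × 100 = 55.0

55.0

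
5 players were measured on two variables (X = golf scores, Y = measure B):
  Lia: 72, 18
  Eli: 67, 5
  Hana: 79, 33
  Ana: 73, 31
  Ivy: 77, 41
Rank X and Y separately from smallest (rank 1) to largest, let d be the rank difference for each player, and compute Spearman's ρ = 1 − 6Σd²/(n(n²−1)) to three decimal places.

Ranks of variable 1: 2, 1, 5, 3, 4
Ranks of variable 2: 2, 1, 4, 3, 5
d = r₁ − r₂: 0, 0, 1, 0, -1
d²: 0, 0, 1, 0, 1; Σd² = 2
ρ = 1 − 6·2/(5·24) = 1 − 12/120 = 0.900

0.900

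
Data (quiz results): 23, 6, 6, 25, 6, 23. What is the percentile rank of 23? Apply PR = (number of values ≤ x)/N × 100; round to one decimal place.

83.3

N = 6.
Strictly below 23: 3. Equal to 23: 2.
PR = 5/6 × 100 = 83.3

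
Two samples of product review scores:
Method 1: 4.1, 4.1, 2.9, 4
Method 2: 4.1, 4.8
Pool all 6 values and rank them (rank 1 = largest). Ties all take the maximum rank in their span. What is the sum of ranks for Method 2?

5

Sorted (descending): 4.8, 4.1, 4.1, 4.1, 4, 2.9
The 3 values of 4.1 occupy positions 2–4 → each gets rank 4.
Method 2 values → pooled ranks: 4.1→4, 4.8→1
Rank sum = 4 + 1 = 5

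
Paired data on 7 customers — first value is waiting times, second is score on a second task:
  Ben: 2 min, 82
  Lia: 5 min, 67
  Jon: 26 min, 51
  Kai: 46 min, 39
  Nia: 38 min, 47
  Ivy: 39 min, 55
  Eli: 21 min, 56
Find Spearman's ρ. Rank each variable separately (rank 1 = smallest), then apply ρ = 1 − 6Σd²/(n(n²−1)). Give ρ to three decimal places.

Ranks of variable 1: 1, 2, 4, 7, 5, 6, 3
Ranks of variable 2: 7, 6, 3, 1, 2, 4, 5
d = r₁ − r₂: -6, -4, 1, 6, 3, 2, -2
d²: 36, 16, 1, 36, 9, 4, 4; Σd² = 106
ρ = 1 − 6·106/(7·48) = 1 − 636/336 = -0.893

-0.893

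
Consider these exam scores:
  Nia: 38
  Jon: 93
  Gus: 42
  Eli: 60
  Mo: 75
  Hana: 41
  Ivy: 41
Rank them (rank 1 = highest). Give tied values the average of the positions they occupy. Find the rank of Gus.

4

Sorted (descending): 93, 75, 60, 42, 41, 41, 38
The 2 values of 41 occupy positions 5–6 → average rank (5+6)/2 = 5.5.
Gus has value 42 → rank 4.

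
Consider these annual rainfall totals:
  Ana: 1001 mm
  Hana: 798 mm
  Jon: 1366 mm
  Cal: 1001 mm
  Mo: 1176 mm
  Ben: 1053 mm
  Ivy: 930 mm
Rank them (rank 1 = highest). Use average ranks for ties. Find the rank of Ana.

Sorted (descending): 1366, 1176, 1053, 1001, 1001, 930, 798
The 2 values of 1001 occupy positions 4–5 → average rank (4+5)/2 = 4.5.
Ana has value 1001 mm → rank 4.5.

4.5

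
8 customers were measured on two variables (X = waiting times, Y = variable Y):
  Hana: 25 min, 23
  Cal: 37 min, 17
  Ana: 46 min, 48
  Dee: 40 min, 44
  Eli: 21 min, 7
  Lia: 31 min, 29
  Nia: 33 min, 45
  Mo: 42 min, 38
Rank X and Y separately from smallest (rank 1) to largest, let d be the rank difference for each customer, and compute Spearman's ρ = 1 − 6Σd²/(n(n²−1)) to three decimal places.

Ranks of variable 1: 2, 5, 8, 6, 1, 3, 4, 7
Ranks of variable 2: 3, 2, 8, 6, 1, 4, 7, 5
d = r₁ − r₂: -1, 3, 0, 0, 0, -1, -3, 2
d²: 1, 9, 0, 0, 0, 1, 9, 4; Σd² = 24
ρ = 1 − 6·24/(8·63) = 1 − 144/504 = 0.714

0.714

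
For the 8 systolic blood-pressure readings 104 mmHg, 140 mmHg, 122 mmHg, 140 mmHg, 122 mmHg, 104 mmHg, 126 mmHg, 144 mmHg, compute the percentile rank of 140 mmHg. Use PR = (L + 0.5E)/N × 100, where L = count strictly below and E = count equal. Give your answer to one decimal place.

75.0

N = 8.
Strictly below 140: 5. Equal to 140: 2.
PR = (5 + 0.5·2)/8 × 100 = 75.0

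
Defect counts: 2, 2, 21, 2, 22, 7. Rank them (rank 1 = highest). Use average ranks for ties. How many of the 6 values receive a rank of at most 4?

3

Sorted (descending): 22, 21, 7, 2, 2, 2
The 3 values of 2 occupy positions 4–6 → average rank 5.
Ranks ≤ 4: {1, 2, 3} → 3 values.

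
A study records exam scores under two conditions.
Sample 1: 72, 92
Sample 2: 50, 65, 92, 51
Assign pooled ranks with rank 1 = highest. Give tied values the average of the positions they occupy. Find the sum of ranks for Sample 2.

Sorted (descending): 92, 92, 72, 65, 51, 50
The 2 values of 92 occupy positions 1–2 → average rank (1+2)/2 = 1.5.
Sample 2 values → pooled ranks: 50→6, 65→4, 92→1.5, 51→5
Rank sum = 6 + 4 + 1.5 + 5 = 16.5

16.5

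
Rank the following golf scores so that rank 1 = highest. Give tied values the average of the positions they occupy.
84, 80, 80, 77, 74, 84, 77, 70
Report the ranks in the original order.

1.5, 3.5, 3.5, 5.5, 7, 1.5, 5.5, 8

Sorted (descending): 84, 84, 80, 80, 77, 77, 74, 70
The 2 values of 84 occupy positions 1–2 → average rank (1+2)/2 = 1.5.
The 2 values of 80 occupy positions 3–4 → average rank (3+4)/2 = 3.5.
The 2 values of 77 occupy positions 5–6 → average rank (5+6)/2 = 5.5.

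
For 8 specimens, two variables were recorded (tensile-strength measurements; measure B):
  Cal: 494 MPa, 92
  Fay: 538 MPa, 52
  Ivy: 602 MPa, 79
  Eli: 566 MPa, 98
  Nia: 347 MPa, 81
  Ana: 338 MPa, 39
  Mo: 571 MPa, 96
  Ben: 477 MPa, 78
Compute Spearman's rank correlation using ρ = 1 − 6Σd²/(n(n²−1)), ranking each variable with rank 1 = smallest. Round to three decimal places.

Ranks of variable 1: 4, 5, 8, 6, 2, 1, 7, 3
Ranks of variable 2: 6, 2, 4, 8, 5, 1, 7, 3
d = r₁ − r₂: -2, 3, 4, -2, -3, 0, 0, 0
d²: 4, 9, 16, 4, 9, 0, 0, 0; Σd² = 42
ρ = 1 − 6·42/(8·63) = 1 − 252/504 = 0.500

0.500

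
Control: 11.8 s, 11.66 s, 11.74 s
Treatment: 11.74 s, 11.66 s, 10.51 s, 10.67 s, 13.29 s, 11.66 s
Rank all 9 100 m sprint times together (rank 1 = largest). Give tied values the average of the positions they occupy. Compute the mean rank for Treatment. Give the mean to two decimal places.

Sorted (descending): 13.29, 11.8, 11.74, 11.74, 11.66, 11.66, 11.66, 10.67, 10.51
The 2 values of 11.74 occupy positions 3–4 → average rank (3+4)/2 = 3.5.
The 3 values of 11.66 occupy positions 5–7 → average rank 6.
Treatment values → pooled ranks: 11.74→3.5, 11.66→6, 10.51→9, 10.67→8, 13.29→1, 11.66→6
Mean rank = (3.5 + 6 + 9 + 8 + 1 + 6) / 6 = 5.58

5.58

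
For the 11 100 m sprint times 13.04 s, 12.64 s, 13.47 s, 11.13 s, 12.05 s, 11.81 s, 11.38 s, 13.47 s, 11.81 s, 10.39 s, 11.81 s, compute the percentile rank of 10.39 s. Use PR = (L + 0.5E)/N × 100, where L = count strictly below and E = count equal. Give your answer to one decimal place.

4.5

N = 11.
Strictly below 10.39: 0. Equal to 10.39: 1.
PR = (0 + 0.5·1)/11 × 100 = 4.5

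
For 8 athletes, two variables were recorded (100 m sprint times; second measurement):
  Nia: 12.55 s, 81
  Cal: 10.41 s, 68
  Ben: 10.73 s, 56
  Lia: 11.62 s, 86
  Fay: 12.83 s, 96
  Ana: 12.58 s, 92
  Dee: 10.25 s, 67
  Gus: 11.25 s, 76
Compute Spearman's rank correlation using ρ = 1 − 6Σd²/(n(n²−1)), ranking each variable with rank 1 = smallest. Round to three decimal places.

0.905

Ranks of variable 1: 6, 2, 3, 5, 8, 7, 1, 4
Ranks of variable 2: 5, 3, 1, 6, 8, 7, 2, 4
d = r₁ − r₂: 1, -1, 2, -1, 0, 0, -1, 0
d²: 1, 1, 4, 1, 0, 0, 1, 0; Σd² = 8
ρ = 1 − 6·8/(8·63) = 1 − 48/504 = 0.905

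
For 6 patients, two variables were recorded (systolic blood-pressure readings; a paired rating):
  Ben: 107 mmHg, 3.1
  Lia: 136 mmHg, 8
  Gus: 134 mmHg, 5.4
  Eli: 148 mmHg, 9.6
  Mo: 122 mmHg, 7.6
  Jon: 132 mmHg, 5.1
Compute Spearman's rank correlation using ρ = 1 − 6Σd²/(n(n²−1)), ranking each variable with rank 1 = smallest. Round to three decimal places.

Ranks of variable 1: 1, 5, 4, 6, 2, 3
Ranks of variable 2: 1, 5, 3, 6, 4, 2
d = r₁ − r₂: 0, 0, 1, 0, -2, 1
d²: 0, 0, 1, 0, 4, 1; Σd² = 6
ρ = 1 − 6·6/(6·35) = 1 − 36/210 = 0.829

0.829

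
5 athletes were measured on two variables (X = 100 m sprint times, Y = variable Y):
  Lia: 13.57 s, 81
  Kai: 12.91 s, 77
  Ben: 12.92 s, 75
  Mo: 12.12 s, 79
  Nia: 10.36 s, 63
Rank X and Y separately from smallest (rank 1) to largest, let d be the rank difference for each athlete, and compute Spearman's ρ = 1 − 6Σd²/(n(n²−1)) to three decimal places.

0.600

Ranks of variable 1: 5, 3, 4, 2, 1
Ranks of variable 2: 5, 3, 2, 4, 1
d = r₁ − r₂: 0, 0, 2, -2, 0
d²: 0, 0, 4, 4, 0; Σd² = 8
ρ = 1 − 6·8/(5·24) = 1 − 48/120 = 0.600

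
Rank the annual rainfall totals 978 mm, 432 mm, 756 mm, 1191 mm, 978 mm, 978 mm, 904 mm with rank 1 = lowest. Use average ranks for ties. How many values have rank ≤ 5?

Sorted (ascending): 432, 756, 904, 978, 978, 978, 1191
The 3 values of 978 occupy positions 4–6 → average rank 5.
Ranks ≤ 5: {1, 2, 3, 5, 5, 5} → 6 values.

6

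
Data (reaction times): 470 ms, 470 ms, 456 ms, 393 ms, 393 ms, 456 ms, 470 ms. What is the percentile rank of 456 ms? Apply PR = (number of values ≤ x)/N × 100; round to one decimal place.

57.1

N = 7.
Strictly below 456: 2. Equal to 456: 2.
PR = 4/7 × 100 = 57.1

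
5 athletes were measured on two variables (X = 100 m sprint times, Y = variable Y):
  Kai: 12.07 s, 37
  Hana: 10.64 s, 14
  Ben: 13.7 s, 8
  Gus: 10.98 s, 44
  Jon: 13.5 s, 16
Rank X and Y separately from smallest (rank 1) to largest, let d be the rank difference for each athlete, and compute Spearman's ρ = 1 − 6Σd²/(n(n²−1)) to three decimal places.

Ranks of variable 1: 3, 1, 5, 2, 4
Ranks of variable 2: 4, 2, 1, 5, 3
d = r₁ − r₂: -1, -1, 4, -3, 1
d²: 1, 1, 16, 9, 1; Σd² = 28
ρ = 1 − 6·28/(5·24) = 1 − 168/120 = -0.400

-0.400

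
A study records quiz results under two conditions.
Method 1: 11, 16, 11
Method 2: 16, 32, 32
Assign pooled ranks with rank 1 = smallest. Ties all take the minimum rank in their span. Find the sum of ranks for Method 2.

13

Sorted (ascending): 11, 11, 16, 16, 32, 32
The 2 values of 11 occupy positions 1–2 → each gets rank 1.
The 2 values of 16 occupy positions 3–4 → each gets rank 3.
The 2 values of 32 occupy positions 5–6 → each gets rank 5.
Method 2 values → pooled ranks: 16→3, 32→5, 32→5
Rank sum = 3 + 5 + 5 = 13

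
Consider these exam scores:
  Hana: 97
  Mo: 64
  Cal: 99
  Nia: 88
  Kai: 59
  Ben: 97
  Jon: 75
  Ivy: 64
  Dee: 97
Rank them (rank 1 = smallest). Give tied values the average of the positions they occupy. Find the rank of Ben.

7

Sorted (ascending): 59, 64, 64, 75, 88, 97, 97, 97, 99
The 2 values of 64 occupy positions 2–3 → average rank (2+3)/2 = 2.5.
The 3 values of 97 occupy positions 6–8 → average rank 7.
Ben has value 97 → rank 7.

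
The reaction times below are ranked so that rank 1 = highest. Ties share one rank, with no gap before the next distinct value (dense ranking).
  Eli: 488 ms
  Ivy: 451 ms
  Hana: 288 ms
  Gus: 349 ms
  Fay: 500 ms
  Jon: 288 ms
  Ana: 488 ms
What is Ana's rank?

2

Sorted (descending): 500, 488, 488, 451, 349, 288, 288
The 2 values of 488 share dense rank 2.
The 2 values of 288 share dense rank 5.
Remaining distinct values take the next consecutive integers.
Ana has value 488 ms → rank 2.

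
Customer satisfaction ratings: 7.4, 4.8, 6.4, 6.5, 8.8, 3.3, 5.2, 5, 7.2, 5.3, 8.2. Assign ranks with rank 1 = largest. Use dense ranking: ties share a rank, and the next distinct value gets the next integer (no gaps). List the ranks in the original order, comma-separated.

Sorted (descending): 8.8, 8.2, 7.4, 7.2, 6.5, 6.4, 5.3, 5.2, 5, 4.8, 3.3
No ties — each value takes its position as its rank.

3, 10, 6, 5, 1, 11, 8, 9, 4, 7, 2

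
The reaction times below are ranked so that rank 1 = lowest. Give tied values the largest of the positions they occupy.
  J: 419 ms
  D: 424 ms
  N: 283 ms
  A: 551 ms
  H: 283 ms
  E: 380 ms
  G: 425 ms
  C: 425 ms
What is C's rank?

Sorted (ascending): 283, 283, 380, 419, 424, 425, 425, 551
The 2 values of 283 occupy positions 1–2 → each gets rank 2.
The 2 values of 425 occupy positions 6–7 → each gets rank 7.
C has value 425 ms → rank 7.

7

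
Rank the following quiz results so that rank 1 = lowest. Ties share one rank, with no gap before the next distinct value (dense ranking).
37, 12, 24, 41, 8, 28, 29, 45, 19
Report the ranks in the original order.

Sorted (ascending): 8, 12, 19, 24, 28, 29, 37, 41, 45
No ties — each value takes its position as its rank.

7, 2, 4, 8, 1, 5, 6, 9, 3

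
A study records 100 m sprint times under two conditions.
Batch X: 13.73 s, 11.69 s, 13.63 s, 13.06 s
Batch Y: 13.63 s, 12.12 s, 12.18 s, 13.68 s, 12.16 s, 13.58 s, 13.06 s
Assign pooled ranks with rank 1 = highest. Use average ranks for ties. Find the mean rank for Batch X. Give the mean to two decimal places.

Sorted (descending): 13.73, 13.68, 13.63, 13.63, 13.58, 13.06, 13.06, 12.18, 12.16, 12.12, 11.69
The 2 values of 13.63 occupy positions 3–4 → average rank (3+4)/2 = 3.5.
The 2 values of 13.06 occupy positions 6–7 → average rank (6+7)/2 = 6.5.
Batch X values → pooled ranks: 13.73→1, 11.69→11, 13.63→3.5, 13.06→6.5
Mean rank = (1 + 11 + 3.5 + 6.5) / 4 = 5.50

5.50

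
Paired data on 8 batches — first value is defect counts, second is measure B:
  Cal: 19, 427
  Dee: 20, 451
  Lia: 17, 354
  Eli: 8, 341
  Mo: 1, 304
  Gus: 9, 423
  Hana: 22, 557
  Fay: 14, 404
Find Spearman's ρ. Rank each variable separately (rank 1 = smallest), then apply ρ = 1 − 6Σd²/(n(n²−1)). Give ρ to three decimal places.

Ranks of variable 1: 6, 7, 5, 2, 1, 3, 8, 4
Ranks of variable 2: 6, 7, 3, 2, 1, 5, 8, 4
d = r₁ − r₂: 0, 0, 2, 0, 0, -2, 0, 0
d²: 0, 0, 4, 0, 0, 4, 0, 0; Σd² = 8
ρ = 1 − 6·8/(8·63) = 1 − 48/504 = 0.905

0.905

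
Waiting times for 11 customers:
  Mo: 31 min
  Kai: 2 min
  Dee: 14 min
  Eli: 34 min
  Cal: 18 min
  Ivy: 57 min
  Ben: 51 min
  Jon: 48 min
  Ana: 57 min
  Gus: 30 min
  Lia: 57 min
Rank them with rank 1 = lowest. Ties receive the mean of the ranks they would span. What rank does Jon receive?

Sorted (ascending): 2, 14, 18, 30, 31, 34, 48, 51, 57, 57, 57
The 3 values of 57 occupy positions 9–11 → average rank 10.
Jon has value 48 min → rank 7.

7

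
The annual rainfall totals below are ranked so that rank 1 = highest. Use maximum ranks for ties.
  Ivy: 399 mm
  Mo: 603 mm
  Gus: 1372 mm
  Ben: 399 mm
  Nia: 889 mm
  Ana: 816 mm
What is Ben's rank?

Sorted (descending): 1372, 889, 816, 603, 399, 399
The 2 values of 399 occupy positions 5–6 → each gets rank 6.
Ben has value 399 mm → rank 6.

6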